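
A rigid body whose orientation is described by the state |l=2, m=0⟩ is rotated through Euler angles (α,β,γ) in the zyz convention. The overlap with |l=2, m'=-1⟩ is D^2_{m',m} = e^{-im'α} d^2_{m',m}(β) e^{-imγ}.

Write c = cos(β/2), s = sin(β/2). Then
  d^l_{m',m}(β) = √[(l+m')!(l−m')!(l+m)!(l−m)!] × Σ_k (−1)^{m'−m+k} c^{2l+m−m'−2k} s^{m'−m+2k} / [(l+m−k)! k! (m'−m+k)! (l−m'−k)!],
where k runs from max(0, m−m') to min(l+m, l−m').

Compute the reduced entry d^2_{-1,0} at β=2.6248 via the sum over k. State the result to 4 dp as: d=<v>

d^2_{-1,0}(β=2.6248) via the finite sum:
With c≡cos(β/2)=0.255530 and s≡sin(β/2)=0.966801, N=[1·6·2·2]^{1/2}=4.898979
Admissible k: 1..2 (factorial args all ≥0)
  k=1: (−1)^0·4.8990/(2)·0.2555^3·0.9668^1 = +0.039513
  k=2: (−1)^1·4.8990/(2)·0.2555^1·0.9668^3 = -0.565626
d^2_{-1,0}(2.6248) = +0.039513 -0.565626 = -0.526113

d=-0.5261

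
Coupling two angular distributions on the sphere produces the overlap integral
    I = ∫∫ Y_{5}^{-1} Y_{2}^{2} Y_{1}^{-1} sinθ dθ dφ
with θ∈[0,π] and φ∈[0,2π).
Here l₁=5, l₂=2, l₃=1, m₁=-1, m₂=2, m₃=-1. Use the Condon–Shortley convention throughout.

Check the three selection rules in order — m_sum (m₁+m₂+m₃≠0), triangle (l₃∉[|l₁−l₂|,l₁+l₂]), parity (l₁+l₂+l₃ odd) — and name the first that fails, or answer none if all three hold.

triangle

m₁+m₂+m₃ = -1 + 2 − 1 = 0  ✓
triangle: need |l₁−l₂| ≤ l₃ ≤ l₁+l₂ = [3,7]; l₃=1 is outside  ✗
parity: l₁+l₂+l₃ = 8 is even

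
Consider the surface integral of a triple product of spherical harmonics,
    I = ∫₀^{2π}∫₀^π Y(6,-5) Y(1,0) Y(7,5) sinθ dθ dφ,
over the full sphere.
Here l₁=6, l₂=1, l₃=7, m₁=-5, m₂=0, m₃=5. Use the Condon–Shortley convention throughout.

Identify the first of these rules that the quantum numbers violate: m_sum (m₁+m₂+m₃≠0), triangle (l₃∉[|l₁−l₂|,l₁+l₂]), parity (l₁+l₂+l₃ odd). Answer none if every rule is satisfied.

none

Σmᵢ = 0  ✓
l₃∈[|l₁−l₂|,l₁+l₂]=[5,7], have l₃=7  ✓
Σlᵢ = 14 ⇒ even  ✓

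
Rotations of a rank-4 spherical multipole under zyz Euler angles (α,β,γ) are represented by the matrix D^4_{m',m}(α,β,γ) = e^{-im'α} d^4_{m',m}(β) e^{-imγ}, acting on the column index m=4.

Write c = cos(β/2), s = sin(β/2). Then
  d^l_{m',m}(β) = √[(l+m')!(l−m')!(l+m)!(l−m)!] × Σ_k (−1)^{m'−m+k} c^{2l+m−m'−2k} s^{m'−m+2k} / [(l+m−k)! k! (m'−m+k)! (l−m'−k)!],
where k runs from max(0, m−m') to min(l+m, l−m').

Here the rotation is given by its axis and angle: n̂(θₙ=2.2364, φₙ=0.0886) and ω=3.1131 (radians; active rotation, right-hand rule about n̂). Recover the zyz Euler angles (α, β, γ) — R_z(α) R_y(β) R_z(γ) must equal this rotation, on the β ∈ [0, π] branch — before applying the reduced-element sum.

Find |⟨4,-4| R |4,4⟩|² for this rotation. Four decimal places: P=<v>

P=0.0214

Axis–angle → zyz. n̂ = (sinθₙcosφₙ, sinθₙsinφₙ, cosθₙ) = (+0.783459, +0.069597, -0.617534), ω = 3.1131.
R = I cosω + sinω [n̂]ₓ + (1−cosω) n̂n̂ᵀ gives
  R = [+0.227773, +0.126623, -0.965446; +0.091437, -0.989909, -0.108259; -0.969412, -0.063619, -0.237052]
β = atan2(√(R₁₃²+R₂₃²), R₃₃) = 1.810127; α = atan2(R₂₃, R₁₃) mod 2π = 3.253260; γ = atan2(R₃₂, −R₃₁) mod 2π = 6.217652
D^4_{-4,4}(3.2533,1.8101,6.2177) = e^{-i·-4·3.2533}·d^4_{-4,4}(1.8101)·e^{-i·4·6.2177}. Compute d first:
c=cos(1.810127/2)=0.617636, s=sin(1.810127/2)=0.786464; N=√[1·40320·40320·1]=40320.000000
The bounds max(0,m−m')=8 and min(l+m,l−m')=8 give 1 term
  k=8: (−1)^0·40320.0000/(40320)·0.6176^0·0.7865^8 = +0.146363
d^4_{-4,4}(1.8101) = +0.146363
|D^4_{-4,4}|² = |d^4_{-4,4}(β)|² = (+0.146363)² = 0.021422 (the z-rotation phases have unit modulus)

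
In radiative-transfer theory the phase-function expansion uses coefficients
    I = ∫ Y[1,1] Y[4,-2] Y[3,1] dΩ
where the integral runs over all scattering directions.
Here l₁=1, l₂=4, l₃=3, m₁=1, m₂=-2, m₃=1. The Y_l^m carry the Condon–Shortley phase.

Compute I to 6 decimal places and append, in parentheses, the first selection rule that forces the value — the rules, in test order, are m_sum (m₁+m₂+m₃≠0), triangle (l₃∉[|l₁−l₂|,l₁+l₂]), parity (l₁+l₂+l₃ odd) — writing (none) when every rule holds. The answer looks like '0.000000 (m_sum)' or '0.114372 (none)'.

m-sum 0 ✓  L=8 even ✓  3≤3≤5 ✓
Π(2lᵢ+1) = 3×9×7 = 189
triangle coeff Δ(1,4,3) = 1/252
Σ_t [1,1]: t=1:−1/36 = -1/36
(3j)²=4/63 [(1 4 3; 0 0 0)], sign=+1
Σ_t [0,0]: t=0:+1/96 = 1/96
(3j)²=5/84 [(1 4 3; 1 -2 1)], sign=+1
⇒ 4πI² = 5/7
I = (+1)√(5/7/(4π)) = 0.23841361
No selection rule forces the value: the integral is nonzero (none).

0.238414 (none)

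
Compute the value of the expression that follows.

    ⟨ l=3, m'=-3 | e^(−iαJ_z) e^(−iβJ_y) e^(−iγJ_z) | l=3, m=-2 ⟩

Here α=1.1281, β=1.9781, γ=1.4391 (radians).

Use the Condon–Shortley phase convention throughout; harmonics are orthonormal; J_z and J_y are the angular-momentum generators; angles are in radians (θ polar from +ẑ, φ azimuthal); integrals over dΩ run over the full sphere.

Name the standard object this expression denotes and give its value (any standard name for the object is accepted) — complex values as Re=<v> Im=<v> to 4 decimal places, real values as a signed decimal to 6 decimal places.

Wigner D-matrix element, Re=0.1025 Im=-0.0021

This is a Wigner D-matrix element — the rotation-matrix element ⟨l m'| R(α,β,γ) |l m⟩ in the angular-momentum basis.
First d^3_{-3,-2}(β=1.9781), then the phase factors e^{-i(-3)α} and e^{-i(-2)γ}:
With c≡cos(β/2)=0.549484 and s≡sin(β/2)=0.835504, N=[1·720·1·120]^{1/2}=293.938769
Admissible k: 1..1 (factorial args all ≥0)
  k=1: (−1)^0·293.9388/(120)·0.5495^5·0.8355^1 = +0.102518
d^3_{-3,-2}(1.9781) = +0.102518
Phases: e^{-i·(-3)·1.1281}=-0.970691-0.240332i, e^{-i·(-2)·1.4391}=-0.965512+0.260358i ⇒ D=+0.102496-0.002120i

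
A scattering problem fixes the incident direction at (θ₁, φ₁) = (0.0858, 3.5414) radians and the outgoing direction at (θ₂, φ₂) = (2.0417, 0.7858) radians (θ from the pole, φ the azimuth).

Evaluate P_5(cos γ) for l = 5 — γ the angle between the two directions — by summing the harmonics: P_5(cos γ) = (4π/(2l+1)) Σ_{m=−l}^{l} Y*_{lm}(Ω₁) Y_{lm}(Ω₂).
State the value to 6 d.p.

-0.037574

Summing Y*_{l m}(θ₁,φ₁)·Y_{l m}(θ₂,φ₂) over m ∈ [−5, 5]; prefactor 4π/(2·5+1) = 1.142397:
  [-5]  conj(Y_{5,-5})(Ω₁) = +0.000001-0.000002i ; Y_{5,-5}(Ω₂) = -0.184089+0.184830i ; Δ = +0.000000+0.000001i
  [-4]  conj(Y_{5,-4})(Ω₁) = -0.000002+0.000079i ; Y_{5,-4}(Ω₂) = +0.419974-0.000675i ; Δ = -0.000001+0.000033i
  [-3]  conj(Y_{5,-3})(Ω₁) = -0.000627-0.001610i ; Y_{5,-3}(Ω₂) = -0.147770-0.147414i ; Δ = -0.000145+0.000330i
  [-2]  conj(Y_{5,-2})(Ω₁) = +0.017095+0.017588i ; Y_{5,-2}(Ω₂) = -0.000188-0.233563i ; Δ = +0.004105-0.003996i
  [-1]  conj(Y_{5,-1})(Ω₁) = -0.197086-0.083282i ; Y_{5,-1}(Ω₂) = -0.200122+0.200283i ; Δ = +0.056121-0.022806i
  [+0]  conj(Y_{5,0})(Ω₁) = +0.884639-0.000000i ; Y_{5,0}(Ω₂) = -0.173010+0.000000i ; Δ = -0.153051+0.000000i
  [+1]  conj(Y_{5,1})(Ω₁) = +0.197086-0.083282i ; Y_{5,1}(Ω₂) = +0.200122+0.200283i ; Δ = +0.056121+0.022806i
  [+2]  conj(Y_{5,2})(Ω₁) = +0.017095-0.017588i ; Y_{5,2}(Ω₂) = -0.000188+0.233563i ; Δ = +0.004105+0.003996i
  [+3]  conj(Y_{5,3})(Ω₁) = +0.000627-0.001610i ; Y_{5,3}(Ω₂) = +0.147770-0.147414i ; Δ = -0.000145-0.000330i
  [+4]  conj(Y_{5,4})(Ω₁) = -0.000002-0.000079i ; Y_{5,4}(Ω₂) = +0.419974+0.000675i ; Δ = -0.000001-0.000033i
  [+5]  conj(Y_{5,5})(Ω₁) = -0.000001-0.000002i ; Y_{5,5}(Ω₂) = +0.184089+0.184830i ; Δ = +0.000000-0.000001i
Σ over m = -0.032890+0.000000i; ×(4π/11) → -0.037574+0.000000i. Real part: -0.037574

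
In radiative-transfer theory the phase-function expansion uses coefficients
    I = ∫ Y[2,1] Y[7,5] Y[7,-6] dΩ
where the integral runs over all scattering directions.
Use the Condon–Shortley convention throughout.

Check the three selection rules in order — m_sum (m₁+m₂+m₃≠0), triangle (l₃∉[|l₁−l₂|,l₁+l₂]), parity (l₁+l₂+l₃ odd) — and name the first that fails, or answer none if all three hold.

Σmᵢ = 0  ✓
l₃∈[|l₁−l₂|,l₁+l₂]=[5,9], have l₃=7  ✓
Σlᵢ = 16 ⇒ even  ✓

none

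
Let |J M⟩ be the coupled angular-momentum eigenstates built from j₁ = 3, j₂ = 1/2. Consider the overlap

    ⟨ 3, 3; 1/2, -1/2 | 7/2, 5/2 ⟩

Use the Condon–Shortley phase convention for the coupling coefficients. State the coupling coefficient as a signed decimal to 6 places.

+√(1/7) ≈ +0.377964

triangle: 0!·6!·1!/8! = 720/40320
(j±m)!: 6!·0!·0!·1!·6!·1! = 518400
prefactor² = (2J+1)·Δ·N² = 518400/7
  k=0: +1/(0!·0!·0!·0!·6!·1!) = 1/720
Σ = 1/720  ⇒  CG² = 518400/7·(1/720)² = 1/7
CG = +√(1/7) = +0.377964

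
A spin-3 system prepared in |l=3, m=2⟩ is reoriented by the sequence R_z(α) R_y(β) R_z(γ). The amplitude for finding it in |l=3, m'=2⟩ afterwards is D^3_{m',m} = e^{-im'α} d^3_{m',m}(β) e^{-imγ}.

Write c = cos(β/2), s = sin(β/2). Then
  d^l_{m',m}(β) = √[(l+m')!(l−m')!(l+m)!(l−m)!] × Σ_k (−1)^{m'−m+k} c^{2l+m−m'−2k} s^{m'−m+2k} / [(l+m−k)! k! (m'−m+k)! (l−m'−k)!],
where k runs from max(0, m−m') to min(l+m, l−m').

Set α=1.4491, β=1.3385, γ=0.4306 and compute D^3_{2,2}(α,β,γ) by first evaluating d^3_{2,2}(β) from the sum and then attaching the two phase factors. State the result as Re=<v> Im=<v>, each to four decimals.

Re=0.4038 Im=-0.2870

First d^3_{2,2}(β=1.3385), then the phase factors e^{-i(2)α} and e^{-i(2)γ}:
With c≡cos(β/2)=0.784287 and s≡sin(β/2)=0.620398, N=[120·1·120·1]^{1/2}=120.000000
k∈{0,1} keeps every argument non-negative
  k=0: (−1)^0·120.0000/(120)·0.7843^6·0.6204^0 = +0.232729
  k=1: (−1)^1·120.0000/(24)·0.7843^4·0.6204^2 = -0.728134
d^3_{2,2}(1.3385) = +0.232729 -0.728134 = -0.495405
Attach z-rotation phases: D = e^{-i(2)(1.4491)}·(-0.495405)·e^{-i(2)(0.4306)} = +0.403829-0.286963i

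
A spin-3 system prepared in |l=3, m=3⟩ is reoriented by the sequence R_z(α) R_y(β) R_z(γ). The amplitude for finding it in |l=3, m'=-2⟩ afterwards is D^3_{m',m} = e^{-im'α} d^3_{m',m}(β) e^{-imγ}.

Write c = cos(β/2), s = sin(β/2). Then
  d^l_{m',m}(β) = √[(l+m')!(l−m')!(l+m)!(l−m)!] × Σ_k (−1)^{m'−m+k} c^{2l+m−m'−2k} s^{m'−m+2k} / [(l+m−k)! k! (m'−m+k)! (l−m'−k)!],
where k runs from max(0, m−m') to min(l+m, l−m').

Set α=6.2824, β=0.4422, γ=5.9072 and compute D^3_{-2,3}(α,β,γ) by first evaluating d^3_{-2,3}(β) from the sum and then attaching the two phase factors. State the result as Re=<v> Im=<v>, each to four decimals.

Re=0.0005 Im=0.0011

First d^3_{-2,3}(β=0.4422), then the phase factors e^{-i(-2)α} and e^{-i(3)γ}:
Half-angle: c=0.975657, s=0.219303. N=√(1·120·720·1)=293.938769
The bounds max(0,m−m')=5 and min(l+m,l−m')=5 give 1 term
  k=5: (−1)^0·293.9388/(120)·0.9757^1·0.2193^5 = +0.001212
d^3_{-2,3}(0.4422) = +0.001212
Attach z-rotation phases: D = e^{-i(-2)(6.2824)}·(+0.001212)·e^{-i(3)(5.9072)} = +0.000521+0.001095i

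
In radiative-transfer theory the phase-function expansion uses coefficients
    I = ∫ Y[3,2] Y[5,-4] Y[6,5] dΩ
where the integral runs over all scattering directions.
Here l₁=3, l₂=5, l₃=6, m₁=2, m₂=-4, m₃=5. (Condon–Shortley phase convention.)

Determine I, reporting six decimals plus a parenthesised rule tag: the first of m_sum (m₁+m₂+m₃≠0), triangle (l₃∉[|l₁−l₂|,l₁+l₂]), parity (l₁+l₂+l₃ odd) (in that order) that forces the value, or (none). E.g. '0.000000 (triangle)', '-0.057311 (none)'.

0.000000 (m_sum)

m-sum = 2 − 4 + 5 = 3 ≠ 0 ⇒ I = 0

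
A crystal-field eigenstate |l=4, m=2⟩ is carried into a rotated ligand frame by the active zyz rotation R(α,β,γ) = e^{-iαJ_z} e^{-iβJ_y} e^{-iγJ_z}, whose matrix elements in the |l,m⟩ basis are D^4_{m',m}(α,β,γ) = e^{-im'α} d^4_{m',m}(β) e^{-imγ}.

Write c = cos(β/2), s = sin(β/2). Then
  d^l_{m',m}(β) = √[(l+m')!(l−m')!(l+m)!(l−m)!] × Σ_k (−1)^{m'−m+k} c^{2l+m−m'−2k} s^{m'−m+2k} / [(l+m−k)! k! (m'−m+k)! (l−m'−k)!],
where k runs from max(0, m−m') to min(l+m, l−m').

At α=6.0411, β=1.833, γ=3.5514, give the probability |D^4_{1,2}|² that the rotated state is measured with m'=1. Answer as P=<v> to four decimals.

P=0.0493

Split into d^4_{1,2}(β=1.8330) × two z-phases.
With c≡cos(β/2)=0.608601 and s≡sin(β/2)=0.793476, N=[120·6·720·2]^{1/2}=1018.233765
k∈{1,2,3} keeps every argument non-negative
  k=1: (−1)^0·1018.2338/(240)·0.6086^7·0.7935^1 = +0.104112
  k=2: (−1)^1·1018.2338/(48)·0.6086^5·0.7935^3 = -0.884854
  k=3: (−1)^2·1018.2338/(72)·0.6086^3·0.7935^5 = +1.002728
d^4_{1,2}(1.8330) = +0.104112 -0.884854 +1.002728 = +0.221985
|D^4_{1,2}|² = |d^4_{1,2}(β)|² = (+0.221985)² = 0.049277 (the z-rotation phases have unit modulus)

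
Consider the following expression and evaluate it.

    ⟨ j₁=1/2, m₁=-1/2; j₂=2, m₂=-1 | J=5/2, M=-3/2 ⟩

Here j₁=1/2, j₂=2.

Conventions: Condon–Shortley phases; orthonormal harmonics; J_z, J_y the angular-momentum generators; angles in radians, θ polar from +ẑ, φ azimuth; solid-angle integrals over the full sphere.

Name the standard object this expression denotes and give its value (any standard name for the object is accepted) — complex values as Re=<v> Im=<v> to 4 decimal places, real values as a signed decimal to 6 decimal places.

Clebsch–Gordan coefficient, +√(4/5) ≈ +0.894427

This is a Clebsch–Gordan (vector-coupling) coefficient.
j₁+j₂−J=0  J+j₁−j₂=1  J−j₁+j₂=4  j₁+j₂+J+1=6
(j₁±m₁, j₂±m₂, J±M) = (0,1,1,3,1,4)
P² = 144/5
sum k=0..0:
  [0] +1/6 = 1/6
S = 1/6
C² = P²·S² = 4/5 ; C = +0.894427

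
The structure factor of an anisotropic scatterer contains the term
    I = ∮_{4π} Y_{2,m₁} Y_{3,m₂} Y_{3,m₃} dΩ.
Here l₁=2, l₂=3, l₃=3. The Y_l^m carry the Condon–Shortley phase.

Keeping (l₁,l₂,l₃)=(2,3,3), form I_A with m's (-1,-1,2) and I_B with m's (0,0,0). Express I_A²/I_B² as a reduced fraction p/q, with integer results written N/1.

15/16

Same 2,3,3: normalisation and zero-m 3j drop out of the ratio.
A: Δ: 2! 2! 4! / 9! → 1/3780; sum: t=1:−1/12 t=2:+1/48 = -1/16; 3j²(2 3 3; -1 -1 2) = Δ·Π!·Σ² = 1/28  (sign +1)
B: Δ: 2! 2! 4! / 9! → 1/3780; sum: t=0:+1/24 t=1:−1/4 t=2:+1/24 = -1/6; 3j²(2 3 3; 0 0 0) = Δ·Π!·Σ² = 4/105  (sign +1)
I_A²/I_B² = (1/28)/(4/105) = 15/16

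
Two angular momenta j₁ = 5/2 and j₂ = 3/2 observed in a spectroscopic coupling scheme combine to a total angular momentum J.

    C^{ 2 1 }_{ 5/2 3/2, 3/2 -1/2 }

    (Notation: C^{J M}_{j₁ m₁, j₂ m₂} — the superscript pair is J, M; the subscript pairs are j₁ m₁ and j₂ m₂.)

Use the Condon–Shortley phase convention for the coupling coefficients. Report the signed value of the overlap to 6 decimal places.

triangle: 2!·3!·1!/7! = 12/5040
(j±m)!: 4!·1!·1!·2!·3!·1! = 288
prefactor² = (2J+1)·Δ·N² = 24/7
  k=0: +1/(0!·2!·1!·1!·2!·0!) = 1/4
  k=1: −1/(1!·1!·0!·0!·3!·1!) = -1/6
Σ = 1/12  ⇒  CG² = 24/7·(1/12)² = 1/42
CG = +√(1/42) = +0.154303

+√(1/42) = +0.154303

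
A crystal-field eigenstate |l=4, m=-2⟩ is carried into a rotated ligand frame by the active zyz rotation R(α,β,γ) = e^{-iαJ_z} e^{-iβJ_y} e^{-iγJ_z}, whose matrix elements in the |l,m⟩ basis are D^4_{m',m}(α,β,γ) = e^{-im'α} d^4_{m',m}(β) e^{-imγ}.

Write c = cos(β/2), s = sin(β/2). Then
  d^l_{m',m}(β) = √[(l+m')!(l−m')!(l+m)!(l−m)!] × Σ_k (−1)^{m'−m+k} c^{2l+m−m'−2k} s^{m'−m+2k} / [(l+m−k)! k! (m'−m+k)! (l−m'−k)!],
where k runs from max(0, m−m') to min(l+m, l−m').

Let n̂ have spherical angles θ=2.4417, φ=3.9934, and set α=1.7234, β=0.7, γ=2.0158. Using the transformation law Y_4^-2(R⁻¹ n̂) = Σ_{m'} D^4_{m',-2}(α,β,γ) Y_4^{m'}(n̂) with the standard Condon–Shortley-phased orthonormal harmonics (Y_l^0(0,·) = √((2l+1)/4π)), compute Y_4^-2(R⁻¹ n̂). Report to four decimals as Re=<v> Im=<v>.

Need the full column D^4_{m',-2} for m'=−4..4 at α=1.7234, β=0.7000, γ=2.0158.
cos(β/2)=0.939373, sin(β/2)=0.342898
d^4_{-4,-2}: single k=2 term ⇒ +0.427500;  D = -0.030060-0.426442i
d^4_{-3,-2}: k∈[1..2] ⇒ +0.828122 -0.331031 = +0.497091;  D = -0.484784+0.109924i
d^4_{-2,-2}: k∈[0..2] ⇒ +0.606322 -0.969479 +0.161474 = -0.201683;  D = -0.073980-0.187624i
d^4_{-1,-2}: k∈[0..2] ⇒ -0.939002 +0.625590 -0.055572 = -0.368983;  D = -0.318699+0.185955i
d^4_{0,-2}: k∈[0..2] ⇒ +0.766440 -0.272333 +0.013608 = +0.507715;  D = -0.319559-0.394533i
d^4_{1,-2}: k∈[0..2] ⇒ -0.417060 +0.083357 -0.002221 = -0.335924;  D = +0.225865-0.248657i
d^4_{2,-2}: k∈[0..2] ⇒ +0.161474 -0.017213 +0.000191 = +0.144452;  D = +0.120448+0.079742i
d^4_{3,-2}: k∈[0..1] ⇒ -0.044109 +0.001959 = -0.042149;  D = -0.017655+0.038274i
d^4_{4,-2}: single k=0 term ⇒ +0.007590;  D = -0.007295-0.002095i
Y_4^{m'}(θ=2.4417,φ=3.9934) and Σ D·Y over m':
  (-0.0301-0.4264i)·(-0.0735+0.0200i)  (-0.4848+0.1099i)·(-0.2132-0.1415i)  (-0.0740-0.1876i)·(-0.0569-0.4259i)  (-0.3187+0.1860i)·(+0.1682-0.1922i)  (-0.3196-0.3945i)·(-0.2720+0.0000i)  (+0.2259-0.2487i)·(-0.1682-0.1922i)  (+0.1204+0.0797i)·(-0.0569+0.4259i)  (-0.0177+0.0383i)·(+0.2132-0.1415i)  (-0.0073-0.0021i)·(-0.0735-0.0200i)
Y_4^-2(R⁻¹ n̂) = -0.001455+0.374084i

Re=-0.0015 Im=0.3741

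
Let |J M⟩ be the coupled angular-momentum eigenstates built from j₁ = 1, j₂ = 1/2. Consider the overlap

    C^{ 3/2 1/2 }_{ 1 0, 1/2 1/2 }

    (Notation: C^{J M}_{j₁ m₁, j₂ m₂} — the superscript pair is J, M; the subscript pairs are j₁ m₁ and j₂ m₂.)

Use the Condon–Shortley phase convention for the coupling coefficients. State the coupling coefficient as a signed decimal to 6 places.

+0.816497  (= +√(2/3))

triangle: 0!×2!×1!/4! = 2/24
(j±m)!: 1!×1!×1!×0!×2!×1! = 2
prefactor² = (2J+1)×Δ×N² = 2/3
  k=0: +1/(0!×0!×1!×1!×1!×0!) = 1
Σ = 1  ⇒  CG² = 2/3×1² = 2/3
CG = +√(2/3) = +0.816497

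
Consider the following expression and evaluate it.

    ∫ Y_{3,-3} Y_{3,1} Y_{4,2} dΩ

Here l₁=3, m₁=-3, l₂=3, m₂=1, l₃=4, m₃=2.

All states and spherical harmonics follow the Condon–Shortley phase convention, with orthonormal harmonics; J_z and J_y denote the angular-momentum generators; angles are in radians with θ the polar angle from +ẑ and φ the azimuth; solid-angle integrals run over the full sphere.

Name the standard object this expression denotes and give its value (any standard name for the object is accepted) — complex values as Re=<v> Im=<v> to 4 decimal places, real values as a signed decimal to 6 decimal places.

Gaunt coefficient, -0.188451

This is a Gaunt coefficient — the integral of a triple product of spherical harmonics over the sphere.
Rules hold: Σm=0, L=10 even, 0≤4≤6.
N = 7·7·9 = 441
Δ = 2!·4!·4!/11! = 1/34650
Racah Σ t=0..2: t=0:+1/72 t=1:−1/16 t=2:+1/72 = -5/144
⇒ 3j(3 3 4; 0 0 0)² = 2/77, sgn -1
Racah Σ t=2..2: t=2:+1/192 = 1/192
⇒ 3j(3 3 4; -3 1 2)² = 3/77, sgn +1
4πI² = N·(3j₀)²·(3jₘ)² = 54/121
I = -1·√(0.446281/4π) = -0.18845135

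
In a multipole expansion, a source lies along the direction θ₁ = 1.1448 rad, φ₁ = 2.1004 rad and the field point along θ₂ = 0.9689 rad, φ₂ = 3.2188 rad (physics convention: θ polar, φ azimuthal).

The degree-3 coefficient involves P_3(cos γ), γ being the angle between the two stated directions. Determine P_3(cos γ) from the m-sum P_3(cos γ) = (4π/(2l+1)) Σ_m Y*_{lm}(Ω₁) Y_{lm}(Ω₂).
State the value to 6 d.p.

Addition theorem: P_3(cos γ) = (4π/7) Σ_m Y*_{lm}(Ω₁) Y_{lm}(Ω₂), m = −3…3:
  m=-3: (0.315007, 0.005675) × (-0.227411, 0.053636) = (-0.071941, 0.015605)  (running Σ = (-0.071941, 0.015605))
  m=-2: (-0.171445, -0.305363) × (0.388466, -0.060466) = (-0.085065, -0.108257)  (running Σ = (-0.157005, -0.092652))
  m=-1: (0.021738, -0.037135) × (-0.160139, 0.012388) = (-0.003021, 0.006216)  (running Σ = (-0.160027, -0.086435))
  m=0: (-0.330961, -0.000000) × (-0.295190, 0.000000) = (0.097696, 0.000000)  (running Σ = (-0.062330, -0.086435))
  m=1: (-0.021738, -0.037135) × (0.160139, 0.012388) = (-0.003021, -0.006216)  (running Σ = (-0.065351, -0.092652))
  m=2: (-0.171445, 0.305363) × (0.388466, 0.060466) = (-0.085065, 0.108257)  (running Σ = (-0.150416, 0.015605))
  m=3: (-0.315007, 0.005675) × (0.227411, 0.053636) = (-0.071941, -0.015605)  (running Σ = (-0.222357, 0.000000))
Total Σ_m = (-0.222357, 0.000000). Multiply by 1.795196: (-0.399174, 0.000000). P_3(cos γ) = -0.399174

-0.399174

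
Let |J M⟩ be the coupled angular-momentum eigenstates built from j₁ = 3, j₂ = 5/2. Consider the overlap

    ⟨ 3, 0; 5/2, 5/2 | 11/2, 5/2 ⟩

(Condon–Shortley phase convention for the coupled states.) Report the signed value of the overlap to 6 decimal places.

+0.348155  (= +√(4/33))

triangle: 0!×6!×5!/12! = 86400/479001600
(j±m)!: 3!×3!×5!×0!×8!×3! = 1045094400
prefactor² = (2J+1)×Δ×N² = 24883200/11
  k=0: +1/(0!×0!×3!×5!×3!×0!) = 1/4320
Σ = 1/4320  ⇒  CG² = 24883200/11×(1/4320)² = 4/33
CG = +√(4/33) = +0.348155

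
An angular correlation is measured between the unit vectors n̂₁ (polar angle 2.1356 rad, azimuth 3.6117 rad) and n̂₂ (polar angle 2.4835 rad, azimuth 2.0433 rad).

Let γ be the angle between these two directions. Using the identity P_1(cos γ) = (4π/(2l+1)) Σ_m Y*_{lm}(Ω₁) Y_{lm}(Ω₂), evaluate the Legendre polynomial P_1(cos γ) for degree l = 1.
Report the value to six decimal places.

Expand P_1 via completeness: Σ_{m} conj(Y_{1,m}) at Ω₁ times Y_{1,m} at Ω₂ —
  m=-1: Y*=-0.260178-0.132197i  Y=-0.096170-0.188155i  product +0.000148+0.061667i
  m=+0: Y*=-0.261524-0.000000i  Y=-0.386563+0.000000i  product +0.101096+0.000000i
  m=+1: Y*=+0.260178-0.132197i  Y=+0.096170-0.188155i  product +0.000148-0.061667i
Accumulated sum +0.101391+0.000000i; after 4π/(2l+1) scaling, +0.424706+0.000000i ⇒ P_1 = 0.424706

0.424706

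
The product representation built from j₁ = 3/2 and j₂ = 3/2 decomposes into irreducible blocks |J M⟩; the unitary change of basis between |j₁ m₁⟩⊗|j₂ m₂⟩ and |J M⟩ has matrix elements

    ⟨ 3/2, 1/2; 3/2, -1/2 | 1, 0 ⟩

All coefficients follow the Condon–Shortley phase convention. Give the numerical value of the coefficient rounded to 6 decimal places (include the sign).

-0.223607

√[3·2!1!1!/5! · 2!1!1!2!1!1!] = √(1/5)
  +(−1)^0/∏(0,2,1,1,0,0)! = 1/2  (running 1/2)
  +(−1)^1/∏(1,1,0,0,1,1)! = -1  (running -1/2)
⟨..|..⟩ = √(1/5)·(-1/2) = -0.223607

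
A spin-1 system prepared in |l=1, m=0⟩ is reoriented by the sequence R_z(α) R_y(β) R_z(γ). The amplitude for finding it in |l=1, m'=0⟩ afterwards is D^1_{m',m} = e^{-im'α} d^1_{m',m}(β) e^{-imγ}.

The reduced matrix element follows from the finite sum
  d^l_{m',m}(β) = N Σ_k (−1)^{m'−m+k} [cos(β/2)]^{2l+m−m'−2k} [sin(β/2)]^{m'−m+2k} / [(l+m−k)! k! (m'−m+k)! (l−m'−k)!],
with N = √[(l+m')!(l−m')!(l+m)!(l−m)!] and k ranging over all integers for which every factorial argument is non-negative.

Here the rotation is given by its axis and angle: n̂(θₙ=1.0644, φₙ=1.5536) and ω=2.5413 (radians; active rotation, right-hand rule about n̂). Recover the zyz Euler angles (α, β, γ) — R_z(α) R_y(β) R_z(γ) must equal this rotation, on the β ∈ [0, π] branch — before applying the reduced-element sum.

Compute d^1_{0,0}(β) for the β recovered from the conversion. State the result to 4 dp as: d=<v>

d=-0.3958

Axis–angle → zyz. n̂ = (sinθₙcosφₙ, sinθₙsinφₙ, cosθₙ) = (+0.015037, +0.874369, +0.485029), ω = 2.5413.
R = I cosω + sinω [n̂]ₓ + (1−cosω) n̂n̂ᵀ gives
  R = [-0.824758, -0.249987, +0.507229; +0.297983, +0.570210, +0.765550; -0.480605, +0.782539, -0.395793]
β = atan2(√(R₁₃²+R₂₃²), R₃₃) = 1.977728; α = atan2(R₂₃, R₁₃) mod 2π = 0.985636; γ = atan2(R₃₂, −R₃₁) mod 2π = 1.020029
d^1_{0,0}(β=1.9777) via the finite sum:
c=cos(1.977728/2)=0.549639, s=sin(1.977728/2)=0.835402; N=√[1·1·1·1]=1.000000
k∈{0,1} keeps every argument non-negative
  k=0: (−1)^0·1.0000/(1)·0.5496^2·0.8354^0 = +0.302103
  k=1: (−1)^1·1.0000/(1)·0.5496^0·0.8354^2 = -0.697897
d^1_{0,0}(1.9777) = +0.302103 -0.697897 = -0.395793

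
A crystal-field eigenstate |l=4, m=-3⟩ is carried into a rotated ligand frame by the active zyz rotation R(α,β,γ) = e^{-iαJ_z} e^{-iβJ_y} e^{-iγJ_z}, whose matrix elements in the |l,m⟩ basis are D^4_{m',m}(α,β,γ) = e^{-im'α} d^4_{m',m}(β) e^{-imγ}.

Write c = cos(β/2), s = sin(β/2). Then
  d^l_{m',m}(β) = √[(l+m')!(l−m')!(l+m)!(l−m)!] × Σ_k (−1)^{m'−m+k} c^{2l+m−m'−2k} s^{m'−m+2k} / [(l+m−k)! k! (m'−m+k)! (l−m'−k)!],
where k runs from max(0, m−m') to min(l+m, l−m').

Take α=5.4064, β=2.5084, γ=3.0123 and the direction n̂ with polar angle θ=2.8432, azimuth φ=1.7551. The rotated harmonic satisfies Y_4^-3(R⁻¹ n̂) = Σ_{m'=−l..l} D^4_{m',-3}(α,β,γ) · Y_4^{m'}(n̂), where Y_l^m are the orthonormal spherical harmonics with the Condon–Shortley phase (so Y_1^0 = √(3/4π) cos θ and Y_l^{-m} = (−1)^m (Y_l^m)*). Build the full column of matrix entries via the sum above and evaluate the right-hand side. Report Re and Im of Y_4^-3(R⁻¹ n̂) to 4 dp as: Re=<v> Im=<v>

Re=-0.2219 Im=0.3030

Need the full column D^4_{m',-3} for m'=−4..4 at α=5.4064, β=2.5084, γ=3.0123.
cos(β/2)=0.311334, sin(β/2)=0.950301
d^4_{-4,-3}: single k=1 term ⇒ +0.000762;  D = +0.000556-0.000521i
d^4_{-3,-3}: k∈[0..1] ⇒ +0.000088 -0.005757 = -0.005668;  D = -0.005625-0.000697i
d^4_{-2,-3}: k∈[0..1] ⇒ -0.001008 +0.028177 = +0.027169;  D = +0.014676+0.022864i
d^4_{-1,-3}: k∈[0..1] ⇒ +0.006528 -0.101360 = -0.094833;  D = +0.028580-0.090424i
d^4_{0,-3}: k∈[0..1] ⇒ -0.029702 +0.276725 = +0.247023;  D = -0.228673+0.093430i
d^4_{1,-3}: k∈[0..1] ⇒ +0.101360 -0.566616 = -0.465256;  D = +0.410749+0.218513i
d^4_{2,-3}: k∈[0..1] ⇒ -0.262524 +0.815300 = +0.552776;  D = -0.112583-0.541189i
d^4_{3,-3}: k∈[0..1] ⇒ +0.499709 -0.665102 = -0.165393;  D = -0.102925+0.129466i
d^4_{4,-3}: single k=0 term ⇒ -0.616309;  D = -0.616155+0.013761i
Y_4^{m'}(θ=2.8432,φ=1.7551) and Σ D·Y over m':
  (+0.0006-0.0005i)·(+0.0024-0.0022i)  (-0.0056-0.0007i)·(-0.0160-0.0259i)  (+0.0147+0.0229i)·(-0.1455+0.0562i)  (+0.0286-0.0904i)·(+0.0827+0.4437i)  (-0.2287+0.0934i)·(+0.5082+0.0000i)  (+0.4107+0.2185i)·(-0.0827+0.4437i)  (-0.1126-0.5412i)·(-0.1455-0.0562i)  (-0.1029+0.1295i)·(+0.0160-0.0259i)  (-0.6162+0.0138i)·(+0.0024+0.0022i)
Y_4^-3(R⁻¹ n̂) = -0.221873+0.302968i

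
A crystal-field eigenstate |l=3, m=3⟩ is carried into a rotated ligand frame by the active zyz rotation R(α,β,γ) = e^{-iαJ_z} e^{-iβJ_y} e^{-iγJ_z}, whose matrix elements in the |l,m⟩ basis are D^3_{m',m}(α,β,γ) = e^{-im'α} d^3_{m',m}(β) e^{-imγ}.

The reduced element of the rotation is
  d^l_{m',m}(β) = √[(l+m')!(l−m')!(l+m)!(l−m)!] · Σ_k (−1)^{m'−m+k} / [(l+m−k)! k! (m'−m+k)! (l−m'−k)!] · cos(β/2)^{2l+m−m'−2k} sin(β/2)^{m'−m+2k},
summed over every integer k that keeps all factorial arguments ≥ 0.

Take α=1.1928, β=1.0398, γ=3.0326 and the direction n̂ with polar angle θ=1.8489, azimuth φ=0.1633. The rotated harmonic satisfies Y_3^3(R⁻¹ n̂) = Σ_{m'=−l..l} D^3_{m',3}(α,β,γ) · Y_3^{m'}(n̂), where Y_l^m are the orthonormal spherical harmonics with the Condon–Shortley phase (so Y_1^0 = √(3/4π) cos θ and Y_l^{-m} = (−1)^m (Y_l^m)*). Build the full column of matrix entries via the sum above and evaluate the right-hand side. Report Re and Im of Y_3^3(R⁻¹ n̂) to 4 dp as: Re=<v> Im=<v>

Re=-0.3430 Im=-0.1287

Need the full column D^3_{m',3} for m'=−3..3 at α=1.1928, β=1.0398, γ=3.0326.
cos(β/2)=0.867869, sin(β/2)=0.496793
d^3_{-3,3}: single k=6 term ⇒ +0.015033;  D = +0.010857+0.010398i
d^3_{-2,3}: single k=5 term ⇒ +0.064329;  D = +0.058499-0.026759i
d^3_{-1,3}: single k=4 term ⇒ +0.177688;  D = -0.009061-0.177456i
d^3_{0,3}: single k=3 term ⇒ +0.358430;  D = -0.339440-0.115122i
d^3_{1,3}: single k=2 term ⇒ +0.542268;  D = -0.351397+0.413006i
d^3_{2,3}: single k=1 term ⇒ +0.599131;  D = +0.280817+0.529245i
d^3_{3,3}: single k=0 term ⇒ +0.427292;  D = +0.424717-0.046835i
Y_3^{m'}(θ=1.8489,φ=0.1633) and Σ D·Y over m':
  (+0.0109+0.0104i)·(+0.3273-0.1745i)  (+0.0585-0.0268i)·(-0.2457+0.0832i)  (-0.0091-0.1775i)·(-0.1911+0.0315i)  (-0.3394-0.1151i)·(+0.2687+0.0000i)  (-0.3514+0.4130i)·(+0.1911+0.0315i)  (+0.2808+0.5292i)·(-0.2457-0.0832i)  (+0.4247-0.0468i)·(-0.3273-0.1745i)
Y_3^3(R⁻¹ n̂) = -0.342974-0.128726i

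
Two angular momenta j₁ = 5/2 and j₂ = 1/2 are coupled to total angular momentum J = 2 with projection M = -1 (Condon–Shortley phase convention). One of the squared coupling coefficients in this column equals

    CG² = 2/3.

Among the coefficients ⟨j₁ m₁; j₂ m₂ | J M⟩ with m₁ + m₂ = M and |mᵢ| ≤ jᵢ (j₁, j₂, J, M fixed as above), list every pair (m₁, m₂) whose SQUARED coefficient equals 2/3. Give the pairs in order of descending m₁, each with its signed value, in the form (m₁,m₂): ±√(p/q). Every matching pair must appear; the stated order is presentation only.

Admissible pairs with m₁+m₂ = M = -1: (-3/2,1/2), (-1/2,-1/2)
  (m₁,m₂)=(-1/2,-1/2): CG² = 1/3, CG = +√(1/3)
  (m₁,m₂)=(-3/2,1/2): CG² = 2/3, CG = −√(2/3)   ← matches the target
Pairs with CG² = 2/3: (-3/2,1/2): −√(2/3)

(-3/2,1/2): −√(2/3)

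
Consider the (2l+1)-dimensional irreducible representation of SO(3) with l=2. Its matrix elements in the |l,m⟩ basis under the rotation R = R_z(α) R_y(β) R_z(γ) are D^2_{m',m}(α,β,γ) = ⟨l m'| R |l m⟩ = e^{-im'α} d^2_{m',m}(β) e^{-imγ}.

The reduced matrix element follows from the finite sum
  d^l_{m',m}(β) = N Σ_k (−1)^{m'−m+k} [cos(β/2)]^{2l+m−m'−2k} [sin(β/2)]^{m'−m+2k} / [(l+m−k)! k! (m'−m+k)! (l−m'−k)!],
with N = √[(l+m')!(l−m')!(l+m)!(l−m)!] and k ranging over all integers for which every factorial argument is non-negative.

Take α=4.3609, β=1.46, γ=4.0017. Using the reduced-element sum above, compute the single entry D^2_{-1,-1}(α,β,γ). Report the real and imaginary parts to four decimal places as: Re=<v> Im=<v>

Re=0.2106 Im=-0.3777

First d^2_{-1,-1}(β=1.4600), then the phase factors e^{-i(-1)α} and e^{-i(-1)γ}:
Half-angle: c=0.745174, s=0.666870. N=√(1·6·1·6)=6.000000
Admissible k: 0..1 (factorial args all ≥0)
  k=0: (−1)^0·6.0000/(6)·0.7452^4·0.6669^0 = +0.308341
  k=1: (−1)^1·6.0000/(2)·0.7452^2·0.6669^2 = -0.740831
d^2_{-1,-1}(1.4600) = +0.308341 -0.740831 = -0.432489
Attach z-rotation phases: D = e^{-i(-1)(4.3609)}·(-0.432489)·e^{-i(-1)(4.0017)} = +0.210610-0.377744i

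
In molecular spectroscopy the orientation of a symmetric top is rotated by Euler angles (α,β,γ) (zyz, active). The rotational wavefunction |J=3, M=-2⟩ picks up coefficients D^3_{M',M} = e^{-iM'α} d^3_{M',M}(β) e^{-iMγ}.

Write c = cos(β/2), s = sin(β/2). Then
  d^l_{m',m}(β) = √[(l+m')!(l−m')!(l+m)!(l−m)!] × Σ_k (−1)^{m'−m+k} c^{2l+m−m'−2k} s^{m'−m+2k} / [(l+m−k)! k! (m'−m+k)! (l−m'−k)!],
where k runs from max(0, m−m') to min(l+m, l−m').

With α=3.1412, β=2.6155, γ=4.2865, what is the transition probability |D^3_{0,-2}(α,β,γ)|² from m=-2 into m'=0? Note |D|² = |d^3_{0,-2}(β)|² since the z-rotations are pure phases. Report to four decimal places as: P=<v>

P=0.0892

D^3_{0,-2}(3.1412,2.6155,4.2865) = e^{-i·0·3.1412}·d^3_{0,-2}(2.6155)·e^{-i·-2·4.2865}. Compute d first:
c=cos(2.615500/2)=0.260023, s=sin(2.615500/2)=0.965602; N=√[6·6·1·120]=65.726707
Admissible k: 0..1 (factorial args all ≥0)
  k=0: (−1)^2·65.7267/(12)·0.2600^4·0.9656^2 = +0.023346
  k=1: (−1)^3·65.7267/(12)·0.2600^2·0.9656^4 = -0.321943
d^3_{0,-2}(2.6155) = +0.023346 -0.321943 = -0.298597
|D^3_{0,-2}|² = |d^3_{0,-2}(β)|² = (-0.298597)² = 0.089160 (the z-rotation phases have unit modulus)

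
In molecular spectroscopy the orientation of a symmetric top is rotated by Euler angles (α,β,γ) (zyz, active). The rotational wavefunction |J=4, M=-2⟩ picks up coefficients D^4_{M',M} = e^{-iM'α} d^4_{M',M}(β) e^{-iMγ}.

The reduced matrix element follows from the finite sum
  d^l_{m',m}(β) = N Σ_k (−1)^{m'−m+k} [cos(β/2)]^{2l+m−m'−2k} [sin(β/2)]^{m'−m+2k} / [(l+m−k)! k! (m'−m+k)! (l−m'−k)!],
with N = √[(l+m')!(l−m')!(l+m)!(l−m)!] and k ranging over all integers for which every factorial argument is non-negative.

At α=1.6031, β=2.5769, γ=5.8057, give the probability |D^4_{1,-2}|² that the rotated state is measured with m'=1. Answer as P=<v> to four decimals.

P=0.2884

First d^4_{1,-2}(β=2.5769), then the phase factors e^{-i(1)α} and e^{-i(-2)γ}:
Half-angle: c=0.278610, s=0.960404. N=√(120·6·2·720)=1018.233765
Admissible k: 0..2 (factorial args all ≥0)
  k=0: (−1)^3·1018.2338/(72)·0.2786^5·0.9604^3 = -0.021031
  k=1: (−1)^4·1018.2338/(48)·0.2786^3·0.9604^5 = +0.374858
  k=2: (−1)^5·1018.2338/(240)·0.2786^1·0.9604^7 = -0.890864
d^4_{1,-2}(2.5769) = -0.021031 +0.374858 -0.890864 = -0.537038
|D^4_{1,-2}|² = |d^4_{1,-2}(β)|² = (-0.537038)² = 0.288410 (the z-rotation phases have unit modulus)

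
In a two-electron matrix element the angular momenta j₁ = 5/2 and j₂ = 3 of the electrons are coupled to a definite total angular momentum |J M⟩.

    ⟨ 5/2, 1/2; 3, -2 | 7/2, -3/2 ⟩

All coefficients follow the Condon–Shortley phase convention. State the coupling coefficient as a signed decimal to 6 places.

triangle: 2!·3!·4!/10! = 288/3628800
(j±m)!: 3!·2!·1!·5!·2!·5! = 345600
prefactor² = (2J+1)·Δ·N² = 1536/7
  k=0: +1/(0!·2!·2!·1!·1!·3!) = 1/24
  k=1: −1/(1!·1!·1!·0!·2!·4!) = -1/48
Σ = 1/48  ⇒  CG² = 1536/7·(1/48)² = 2/21
CG = +√(2/21) = +0.308607

+√(2/21) ≈ +0.308607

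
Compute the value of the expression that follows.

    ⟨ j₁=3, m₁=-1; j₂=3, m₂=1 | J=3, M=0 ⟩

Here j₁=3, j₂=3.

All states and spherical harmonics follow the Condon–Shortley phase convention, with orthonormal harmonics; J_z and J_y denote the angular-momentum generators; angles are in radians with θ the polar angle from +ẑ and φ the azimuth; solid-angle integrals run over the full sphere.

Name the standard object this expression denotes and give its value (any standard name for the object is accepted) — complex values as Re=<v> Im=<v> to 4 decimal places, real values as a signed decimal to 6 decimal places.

This is a Clebsch–Gordan (vector-coupling) coefficient.
triangle: 3!*3!*3!/10! = 216/3628800
(j±m)!: 2!*4!*4!*2!*3!*3! = 82944
prefactor² = (2J+1)*Δ*N² = 864/25
  k=1: −1/(1!*2!*3!*3!*0!*0!) = -1/72
  k=2: +1/(2!*1!*2!*2!*1!*1!) = 1/8
  k=3: −1/(3!*0!*1!*1!*2!*2!) = -1/24
Σ = 5/72  ⇒  CG² = 864/25*(5/72)² = 1/6
CG = +√(1/6) = +0.408248

Clebsch–Gordan coefficient, +√(1/6) ≈ +0.408248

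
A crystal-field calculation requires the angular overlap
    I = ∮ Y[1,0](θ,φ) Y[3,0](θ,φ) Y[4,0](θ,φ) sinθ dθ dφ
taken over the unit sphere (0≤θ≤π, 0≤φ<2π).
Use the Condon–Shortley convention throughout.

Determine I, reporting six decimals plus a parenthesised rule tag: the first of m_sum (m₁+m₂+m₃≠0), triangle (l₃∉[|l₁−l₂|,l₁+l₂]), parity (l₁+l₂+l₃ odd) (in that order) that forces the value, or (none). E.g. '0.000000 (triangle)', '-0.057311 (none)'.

Checks pass: Σm=0; 8 even; l₃=4∈[2,4].
(2·1+1)(2·3+1)(2·4+1) = 189
Δ: 0! 2! 6! / 9! → 1/252
sum: t=0:+1/36 = 1/36
3j²(1 3 4; 0 0 0) = Δ·Π!·Σ² = 4/63  (sign +1)
(m-triple is (0,0,0) — same symbol as above.)
combine: 4πI² = 189·4/63·4/63 = 16/21
take √, sign +1: I = 0.24623252
No selection rule forces the value: the integral is nonzero (none).

0.246233 (none)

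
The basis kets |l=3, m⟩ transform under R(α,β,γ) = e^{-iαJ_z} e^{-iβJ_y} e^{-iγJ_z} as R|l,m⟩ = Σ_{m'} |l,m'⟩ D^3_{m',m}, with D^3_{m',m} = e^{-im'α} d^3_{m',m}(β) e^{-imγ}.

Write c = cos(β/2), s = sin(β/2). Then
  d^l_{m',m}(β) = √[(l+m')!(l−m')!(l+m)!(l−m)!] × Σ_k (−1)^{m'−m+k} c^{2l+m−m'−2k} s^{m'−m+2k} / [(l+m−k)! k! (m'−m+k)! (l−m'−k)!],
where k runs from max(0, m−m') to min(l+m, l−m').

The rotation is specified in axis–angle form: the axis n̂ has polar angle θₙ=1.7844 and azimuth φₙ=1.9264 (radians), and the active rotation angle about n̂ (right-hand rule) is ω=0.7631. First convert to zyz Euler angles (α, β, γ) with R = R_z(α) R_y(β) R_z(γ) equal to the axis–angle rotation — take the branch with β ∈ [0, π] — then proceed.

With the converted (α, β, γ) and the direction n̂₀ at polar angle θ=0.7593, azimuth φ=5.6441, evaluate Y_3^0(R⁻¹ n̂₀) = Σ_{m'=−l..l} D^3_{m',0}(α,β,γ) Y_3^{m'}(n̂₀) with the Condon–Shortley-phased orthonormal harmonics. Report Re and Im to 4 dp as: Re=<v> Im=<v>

Re=0.1100 Im=0.0000

Axis–angle → zyz. n̂ = (sinθₙcosφₙ, sinθₙsinφₙ, cosθₙ) = (-0.340244, +0.916132, -0.211983), ω = 0.7631.
R = I cosω + sinω [n̂]ₓ + (1−cosω) n̂n̂ᵀ gives
  R = [+0.754799, +0.060078, +0.653199; -0.232953, +0.955437, +0.181311; -0.613198, -0.289018, +0.735158]
β = atan2(√(R₁₃²+R₂₃²), R₃₃) = 0.744897; α = atan2(R₂₃, R₁₃) mod 2π = 0.270758; γ = atan2(R₃₂, −R₃₁) mod 2π = 5.842736
Need the full column D^3_{m',0} for m'=−3..3 at α=0.2708, β=0.7449, γ=5.8427.
cos(β/2)=0.931439, sin(β/2)=0.363897
d^3_{-3,0}: single k=3 term ⇒ +0.174146;  D = +0.119786+0.126405i
d^3_{-2,0}: k∈[2..3] ⇒ +0.545928 -0.083327 = +0.462602;  D = +0.396417+0.238441i
d^3_{-1,0}: k∈[1..3] ⇒ +0.883775 -0.404679 +0.020589 = +0.499685;  D = +0.481481+0.133647i
d^3_{0,0}: k∈[0..3] ⇒ +0.653021 -0.897052 +0.136919 -0.002322 = -0.109433;  D = -0.109433+0.000000i
d^3_{1,0}: k∈[0..2] ⇒ -0.883775 +0.404679 -0.020589 = -0.499685;  D = -0.481481+0.133647i
d^3_{2,0}: k∈[0..1] ⇒ +0.545928 -0.083327 = +0.462602;  D = +0.396417-0.238441i
d^3_{3,0}: single k=0 term ⇒ -0.174146;  D = -0.119786+0.126405i
Y_3^{m'}(θ=0.7593,φ=5.6441) and Σ D·Y over m':
  (+0.1198+0.1264i)·(-0.0462+0.1280i)  (+0.3964+0.2384i)·(+0.1013+0.3364i)  (+0.4815+0.1336i)·(+0.2912+0.2164i)  (-0.1094+0.0000i)·(-0.1000+0.0000i)  (-0.4815+0.1336i)·(-0.2912+0.2164i)  (+0.3964-0.2384i)·(+0.1013-0.3364i)  (-0.1198+0.1264i)·(+0.0462+0.1280i)
Y_3^0(R⁻¹ n̂) = +0.109980+0.000000i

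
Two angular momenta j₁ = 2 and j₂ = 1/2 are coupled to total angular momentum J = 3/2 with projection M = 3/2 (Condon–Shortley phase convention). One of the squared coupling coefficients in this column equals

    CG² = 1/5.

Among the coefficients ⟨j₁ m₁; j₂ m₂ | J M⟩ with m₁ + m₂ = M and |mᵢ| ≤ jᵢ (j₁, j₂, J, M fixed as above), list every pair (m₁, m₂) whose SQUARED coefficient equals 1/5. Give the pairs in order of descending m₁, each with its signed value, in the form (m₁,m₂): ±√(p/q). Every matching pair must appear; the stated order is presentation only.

(1,1/2): −√(1/5)

Admissible pairs with m₁+m₂ = M = 3/2: (1,1/2), (2,-1/2)
  (m₁,m₂)=(2,-1/2): CG² = 4/5, CG = +√(4/5)
  (m₁,m₂)=(1,1/2): CG² = 1/5, CG = −√(1/5)   ← matches the target
Pairs with CG² = 1/5: (1,1/2): −√(1/5)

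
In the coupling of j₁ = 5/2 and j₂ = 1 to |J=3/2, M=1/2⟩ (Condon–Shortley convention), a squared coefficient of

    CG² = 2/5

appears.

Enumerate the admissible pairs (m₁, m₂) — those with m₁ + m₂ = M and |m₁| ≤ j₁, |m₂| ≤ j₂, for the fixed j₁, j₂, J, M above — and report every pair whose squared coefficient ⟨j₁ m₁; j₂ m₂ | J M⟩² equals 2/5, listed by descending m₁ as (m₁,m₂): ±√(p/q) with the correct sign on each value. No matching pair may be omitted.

(3/2,-1): +√(2/5); (1/2,0): −√(2/5)

Admissible pairs with m₁+m₂ = M = 1/2: (-1/2,1), (1/2,0), (3/2,-1)
  (m₁,m₂)=(3/2,-1): CG² = 2/5, CG = +√(2/5)   ← matches the target
  (m₁,m₂)=(1/2,0): CG² = 2/5, CG = −√(2/5)   ← matches the target
  (m₁,m₂)=(-1/2,1): CG² = 1/5, CG = +√(1/5)
Pairs with CG² = 2/5: (3/2,-1): +√(2/5); (1/2,0): −√(2/5)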